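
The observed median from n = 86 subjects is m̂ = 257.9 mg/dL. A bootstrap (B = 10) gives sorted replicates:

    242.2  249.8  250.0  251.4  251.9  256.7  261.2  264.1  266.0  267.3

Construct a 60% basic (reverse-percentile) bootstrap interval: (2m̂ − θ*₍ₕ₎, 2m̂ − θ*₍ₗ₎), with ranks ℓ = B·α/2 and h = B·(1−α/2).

Percentile endpoints at ranks 2 and 8: θ*₍2₎ = 249.8, θ*₍8₎ = 264.1.
Basic interval reflects these around m̂:
  lower = 2 × 257.9 − 264.1 = 251.7
  upper = 2 × 257.9 − 249.8 = 266.0

(251.7, 266.0)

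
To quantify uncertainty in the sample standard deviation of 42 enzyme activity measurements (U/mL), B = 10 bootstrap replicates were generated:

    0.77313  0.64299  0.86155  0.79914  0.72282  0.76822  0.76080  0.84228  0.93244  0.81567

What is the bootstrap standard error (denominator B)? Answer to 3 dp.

Bootstrap SE is the standard deviation of the 10 replicate standard deviations.
Mean of replicates: (0.77313 + 0.64299 + 0.86155 + 0.79914 + 0.72282 + 0.76822 + 0.76080 + 0.84228 + 0.93244 + 0.81567) / 10 = 7.919040 / 10 = 0.791904
Sum of squared deviations: (−0.018774)² + (−0.148914)² + (+0.069646)² + (+0.007236)² + (−0.069084)² + (−0.023684)² + (−0.031104)² + (+0.050376)² + (+0.140536)² + (+0.023766)² = 0.056585
Variance = 0.056585 / 10 = 0.005658
SE* = √0.005658

SE* = 0.075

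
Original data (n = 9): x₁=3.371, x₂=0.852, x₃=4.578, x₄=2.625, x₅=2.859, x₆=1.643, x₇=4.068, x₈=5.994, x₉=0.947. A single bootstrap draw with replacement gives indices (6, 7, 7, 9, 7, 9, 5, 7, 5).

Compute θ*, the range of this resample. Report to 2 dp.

Resample values: 1.643, 4.068, 4.068, 0.947, 4.068, 0.947, 2.859, 4.068, 2.859.
Range = 4.068 − 0.947 = 3.12

θ* = 3.12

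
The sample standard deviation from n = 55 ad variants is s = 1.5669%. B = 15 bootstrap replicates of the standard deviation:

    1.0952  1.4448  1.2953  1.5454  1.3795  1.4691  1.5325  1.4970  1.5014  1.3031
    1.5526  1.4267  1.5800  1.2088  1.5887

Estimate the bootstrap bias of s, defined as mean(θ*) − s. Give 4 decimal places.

bias = −0.1389

mean(θ*) = (1.0952 + 1.4448 + 1.2953 + 1.5454 + 1.3795 + 1.4691 + 1.5325 + 1.4970 + 1.5014 + 1.3031 + 1.5526 + 1.4267 + 1.5800 + 1.2088 + 1.5887) / 15 = 1.42801
bias = 1.42801 − 1.5669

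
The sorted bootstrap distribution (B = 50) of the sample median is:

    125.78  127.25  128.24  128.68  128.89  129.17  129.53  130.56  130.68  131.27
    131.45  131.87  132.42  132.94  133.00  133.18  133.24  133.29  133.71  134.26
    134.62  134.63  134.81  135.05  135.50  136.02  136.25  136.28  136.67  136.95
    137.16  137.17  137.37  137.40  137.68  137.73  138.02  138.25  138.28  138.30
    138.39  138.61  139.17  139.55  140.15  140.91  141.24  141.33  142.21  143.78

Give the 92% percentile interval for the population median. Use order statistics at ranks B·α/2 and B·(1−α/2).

(127.25, 141.33)

α = 0.08; lower rank = 50 × 0.040 = 2; upper rank = 50 × 0.960 = 48.
The 2nd smallest replicate is 127.25; the 48th is 141.33.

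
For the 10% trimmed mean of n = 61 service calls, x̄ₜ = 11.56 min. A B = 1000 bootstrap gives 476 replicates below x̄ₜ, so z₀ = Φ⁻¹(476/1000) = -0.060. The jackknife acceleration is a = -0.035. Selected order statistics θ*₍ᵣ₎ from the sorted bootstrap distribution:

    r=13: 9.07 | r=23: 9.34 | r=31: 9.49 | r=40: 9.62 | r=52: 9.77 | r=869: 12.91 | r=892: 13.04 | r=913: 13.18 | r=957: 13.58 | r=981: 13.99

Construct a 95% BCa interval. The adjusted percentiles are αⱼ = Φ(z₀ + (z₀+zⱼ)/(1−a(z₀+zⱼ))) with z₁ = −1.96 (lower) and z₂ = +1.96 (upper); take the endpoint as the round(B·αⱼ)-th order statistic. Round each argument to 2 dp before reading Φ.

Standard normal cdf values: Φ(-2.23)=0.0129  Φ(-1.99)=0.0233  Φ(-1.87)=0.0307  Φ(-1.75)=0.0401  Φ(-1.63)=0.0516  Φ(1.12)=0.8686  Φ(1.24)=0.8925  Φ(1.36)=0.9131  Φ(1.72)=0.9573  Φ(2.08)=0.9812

(9.07, 13.58)

Lower: z₀ + z₁ = -0.060 + (-1.960) = -2.020; 1 − a(z₀+z₁) = 1 − (-0.035)(-2.020) = 0.9293; argument = -0.060 + (-2.020)/0.9293 = -2.2337 → -2.23.
α₁ = Φ(-2.23) = 0.0129; rank = round(1000 × 0.0129) = 13; θ*₍13₎ = 9.07.
Upper: z₀ + z₂ = 1.900; 1 − a(z₀+z₂) = 1.0665; argument = 1.7215 → 1.72; α₂ = 0.9573; rank = 957; θ*₍957₎ = 13.58.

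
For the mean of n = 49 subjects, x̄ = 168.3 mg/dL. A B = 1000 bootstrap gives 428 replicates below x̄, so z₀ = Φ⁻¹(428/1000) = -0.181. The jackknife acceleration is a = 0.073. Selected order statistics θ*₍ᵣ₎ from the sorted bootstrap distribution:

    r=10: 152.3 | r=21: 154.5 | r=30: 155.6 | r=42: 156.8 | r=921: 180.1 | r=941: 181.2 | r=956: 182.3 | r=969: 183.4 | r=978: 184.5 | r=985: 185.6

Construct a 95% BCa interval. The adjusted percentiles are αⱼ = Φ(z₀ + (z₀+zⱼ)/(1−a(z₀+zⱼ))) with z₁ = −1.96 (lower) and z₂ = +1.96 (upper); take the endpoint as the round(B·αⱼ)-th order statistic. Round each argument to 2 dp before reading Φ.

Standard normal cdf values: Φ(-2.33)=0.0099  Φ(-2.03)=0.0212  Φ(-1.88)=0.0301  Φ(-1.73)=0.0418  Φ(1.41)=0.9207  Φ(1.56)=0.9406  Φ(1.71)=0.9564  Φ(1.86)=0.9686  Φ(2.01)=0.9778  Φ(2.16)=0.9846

(154.5, 183.4)

Lower: z₀ + z₁ = -0.181 + (-1.960) = -2.141; 1 − a(z₀+z₁) = 1 − (0.073)(-2.141) = 1.1563; argument = -0.181 + (-2.141)/1.1563 = -2.0326 → -2.03.
α₁ = Φ(-2.03) = 0.0212; rank = round(1000 × 0.0212) = 21; θ*₍21₎ = 154.5.
Upper: z₀ + z₂ = 1.779; 1 − a(z₀+z₂) = 0.8701; argument = 1.8635 → 1.86; α₂ = 0.9686; rank = 969; θ*₍969₎ = 183.4.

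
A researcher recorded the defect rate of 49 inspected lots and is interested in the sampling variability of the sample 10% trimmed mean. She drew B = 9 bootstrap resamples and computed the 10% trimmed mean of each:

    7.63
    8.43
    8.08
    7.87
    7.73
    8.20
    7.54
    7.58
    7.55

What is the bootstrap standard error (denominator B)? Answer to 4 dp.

SE* = 0.3044

Bootstrap SE is the standard deviation of the 9 replicate 10% trimmed means.
Mean of replicates: (7.63 + 8.43 + 8.08 + 7.87 + 7.73 + 8.20 + 7.54 + 7.58 + 7.55) / 9 = 70.61000 / 9 = 7.84556
Sum of squared deviations: (−0.21556)² + (+0.58444)² + (+0.23444)² + (+0.02444)² + (−0.11556)² + (+0.35444)² + (−0.30556)² + (−0.26556)² + (−0.29556)² = 0.83382
Variance = 0.83382 / 9 = 0.09265
SE* = √0.09265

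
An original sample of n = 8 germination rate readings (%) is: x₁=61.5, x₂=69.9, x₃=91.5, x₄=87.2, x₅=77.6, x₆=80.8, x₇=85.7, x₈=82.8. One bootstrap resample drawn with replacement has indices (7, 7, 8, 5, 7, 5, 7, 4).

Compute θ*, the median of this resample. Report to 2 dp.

θ* = 85.70

Resample values: 85.7, 85.7, 82.8, 77.6, 85.7, 77.6, 85.7, 87.2.
Sorted: 77.6, 77.6, 82.8, 85.7, 85.7, 85.7, 85.7, 87.2
Median = average of the two middle values = 85.70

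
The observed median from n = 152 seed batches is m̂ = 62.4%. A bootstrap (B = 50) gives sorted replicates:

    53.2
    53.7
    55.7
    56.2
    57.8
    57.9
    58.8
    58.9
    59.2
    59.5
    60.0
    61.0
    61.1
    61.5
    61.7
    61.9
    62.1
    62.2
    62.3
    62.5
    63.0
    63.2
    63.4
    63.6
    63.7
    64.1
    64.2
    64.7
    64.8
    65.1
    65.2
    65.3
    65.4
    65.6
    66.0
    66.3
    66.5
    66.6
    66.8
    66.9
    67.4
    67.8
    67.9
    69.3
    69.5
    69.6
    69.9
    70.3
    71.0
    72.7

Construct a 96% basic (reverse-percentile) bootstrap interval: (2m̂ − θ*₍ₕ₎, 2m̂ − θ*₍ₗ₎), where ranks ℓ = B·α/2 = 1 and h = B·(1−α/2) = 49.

Percentile endpoints at ranks 1 and 49: θ*₍1₎ = 53.2, θ*₍49₎ = 71.0.
Basic interval reflects these around m̂:
  lower = 2 × 62.4 − 71.0 = 53.8
  upper = 2 × 62.4 − 53.2 = 71.6

(53.8, 71.6)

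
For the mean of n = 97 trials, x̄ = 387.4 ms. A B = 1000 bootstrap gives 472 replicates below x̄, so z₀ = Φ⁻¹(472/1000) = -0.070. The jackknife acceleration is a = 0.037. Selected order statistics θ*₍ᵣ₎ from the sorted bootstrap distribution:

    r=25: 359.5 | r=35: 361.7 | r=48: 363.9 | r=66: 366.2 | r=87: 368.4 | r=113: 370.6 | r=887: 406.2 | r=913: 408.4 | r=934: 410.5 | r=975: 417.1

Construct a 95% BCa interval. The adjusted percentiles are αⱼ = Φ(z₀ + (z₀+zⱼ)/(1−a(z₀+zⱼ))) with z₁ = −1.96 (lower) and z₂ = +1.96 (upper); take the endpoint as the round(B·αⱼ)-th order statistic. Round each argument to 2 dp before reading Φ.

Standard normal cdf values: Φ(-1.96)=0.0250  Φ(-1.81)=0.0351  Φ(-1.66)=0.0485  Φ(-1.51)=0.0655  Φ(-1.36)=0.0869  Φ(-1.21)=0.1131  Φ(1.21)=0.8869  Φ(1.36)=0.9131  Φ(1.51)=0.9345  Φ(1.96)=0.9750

(359.5, 417.1)

Lower: z₀ + z₁ = -0.070 + (-1.960) = -2.030; 1 − a(z₀+z₁) = 1 − (0.037)(-2.030) = 1.0751; argument = -0.070 + (-2.030)/1.0751 = -1.9582 → -1.96.
α₁ = Φ(-1.96) = 0.0250; rank = round(1000 × 0.0250) = 25; θ*₍25₎ = 359.5.
Upper: z₀ + z₂ = 1.890; 1 − a(z₀+z₂) = 0.9301; argument = 1.9621 → 1.96; α₂ = 0.9750; rank = 975; θ*₍975₎ = 417.1.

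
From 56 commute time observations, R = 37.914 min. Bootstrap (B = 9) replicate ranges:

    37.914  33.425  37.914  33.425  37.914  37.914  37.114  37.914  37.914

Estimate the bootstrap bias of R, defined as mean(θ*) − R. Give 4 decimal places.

mean(θ*) = (37.914 + 33.425 + 37.914 + 33.425 + 37.914 + 37.914 + 37.114 + 37.914 + 37.914) / 9 = 36.82756
bias = 36.82756 − 37.914

bias = −1.0864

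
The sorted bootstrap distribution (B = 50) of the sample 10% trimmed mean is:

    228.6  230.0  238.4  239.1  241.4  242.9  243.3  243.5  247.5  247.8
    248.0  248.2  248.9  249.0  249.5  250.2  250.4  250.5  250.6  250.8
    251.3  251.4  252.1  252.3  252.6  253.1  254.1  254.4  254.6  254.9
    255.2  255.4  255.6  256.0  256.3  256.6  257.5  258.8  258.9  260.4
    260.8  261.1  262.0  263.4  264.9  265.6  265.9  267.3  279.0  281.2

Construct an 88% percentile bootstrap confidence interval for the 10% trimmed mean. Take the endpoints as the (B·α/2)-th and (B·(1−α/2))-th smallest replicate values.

(238.4, 265.9)

α = 0.12; lower rank = 50 × 0.060 = 3; upper rank = 50 × 0.940 = 47.
The 3rd smallest replicate is 238.4; the 47th is 265.9.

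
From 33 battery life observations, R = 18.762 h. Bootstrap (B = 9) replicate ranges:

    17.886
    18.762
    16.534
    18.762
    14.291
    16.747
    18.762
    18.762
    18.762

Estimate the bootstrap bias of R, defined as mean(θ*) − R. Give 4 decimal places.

mean(θ*) = (17.886 + 18.762 + 16.534 + 18.762 + 14.291 + 16.747 + 18.762 + 18.762 + 18.762) / 9 = 17.69644
bias = 17.69644 − 18.762

bias = −1.0656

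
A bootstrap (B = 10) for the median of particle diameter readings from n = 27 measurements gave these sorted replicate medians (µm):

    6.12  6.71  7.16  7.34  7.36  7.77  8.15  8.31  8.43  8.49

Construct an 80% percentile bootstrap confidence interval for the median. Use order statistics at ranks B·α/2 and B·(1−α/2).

α = 0.20; lower rank = 10 × 0.100 = 1; upper rank = 10 × 0.900 = 9.
The 1st smallest replicate is 6.12; the 9th is 8.43.

(6.12, 8.43)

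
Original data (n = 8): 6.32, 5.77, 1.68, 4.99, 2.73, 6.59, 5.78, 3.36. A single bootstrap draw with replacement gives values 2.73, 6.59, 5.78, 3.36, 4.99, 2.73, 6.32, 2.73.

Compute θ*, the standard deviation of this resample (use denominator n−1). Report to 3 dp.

Mean = 4.4038; sum of squared deviations = 20.1832
s² = 20.1832 / 7 = 2.8833
s = √2.8833 = 1.698

θ* = 1.698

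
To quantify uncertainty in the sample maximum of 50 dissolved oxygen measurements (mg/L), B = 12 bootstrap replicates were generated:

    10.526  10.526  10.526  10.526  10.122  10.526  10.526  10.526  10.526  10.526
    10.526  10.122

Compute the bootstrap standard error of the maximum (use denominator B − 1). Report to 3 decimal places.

Bootstrap SE is the standard deviation of the 12 replicate maximums.
Mean of replicates: (10.526 + 10.526 + 10.526 + 10.526 + 10.122 + 10.526 + 10.526 + 10.526 + 10.526 + 10.526 + 10.526 + 10.122) / 12 = 125.5040 / 12 = 10.4587
Sum of squared deviations: (+0.0673)² + (+0.0673)² + (+0.0673)² + (+0.0673)² + (−0.3367)² + (+0.0673)² + (+0.0673)² + (+0.0673)² + (+0.0673)² + (+0.0673)² + (+0.0673)² + (−0.3367)² = 0.2720
Variance = 0.2720 / 11 = 0.0247
SE* = √0.0247

SE* = 0.157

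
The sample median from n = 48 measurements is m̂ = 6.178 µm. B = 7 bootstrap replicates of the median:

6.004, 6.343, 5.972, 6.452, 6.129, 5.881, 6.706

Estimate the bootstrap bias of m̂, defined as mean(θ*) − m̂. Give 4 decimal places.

bias = +0.0344

mean(θ*) = (6.004 + 6.343 + 5.972 + 6.452 + 6.129 + 5.881 + 6.706) / 7 = 6.21243
bias = 6.21243 − 6.178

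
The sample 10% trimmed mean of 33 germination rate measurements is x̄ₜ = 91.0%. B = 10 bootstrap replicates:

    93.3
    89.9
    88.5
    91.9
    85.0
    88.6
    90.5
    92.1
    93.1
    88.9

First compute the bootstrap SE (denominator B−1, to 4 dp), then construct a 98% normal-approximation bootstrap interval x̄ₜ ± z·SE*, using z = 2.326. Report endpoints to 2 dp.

(85.05, 96.95)

Mean of replicates = 90.1800; sum of squared deviations = 58.8760; SE* = √(58.8760/9) = 2.5577
Margin = 2.326 × 2.5577 = 5.949
Interval: 91.0 ± 5.949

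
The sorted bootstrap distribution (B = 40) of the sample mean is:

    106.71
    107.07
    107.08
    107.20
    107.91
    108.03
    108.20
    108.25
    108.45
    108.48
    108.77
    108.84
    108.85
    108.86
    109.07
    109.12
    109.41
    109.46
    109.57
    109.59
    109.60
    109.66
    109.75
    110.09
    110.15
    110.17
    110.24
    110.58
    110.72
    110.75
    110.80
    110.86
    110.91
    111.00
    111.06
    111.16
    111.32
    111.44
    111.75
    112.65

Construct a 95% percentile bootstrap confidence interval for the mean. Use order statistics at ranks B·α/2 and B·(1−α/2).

α = 0.05; lower rank = 40 × 0.025 = 1; upper rank = 40 × 0.975 = 39.
The 1st smallest replicate is 106.71; the 39th is 111.75.

(106.71, 111.75)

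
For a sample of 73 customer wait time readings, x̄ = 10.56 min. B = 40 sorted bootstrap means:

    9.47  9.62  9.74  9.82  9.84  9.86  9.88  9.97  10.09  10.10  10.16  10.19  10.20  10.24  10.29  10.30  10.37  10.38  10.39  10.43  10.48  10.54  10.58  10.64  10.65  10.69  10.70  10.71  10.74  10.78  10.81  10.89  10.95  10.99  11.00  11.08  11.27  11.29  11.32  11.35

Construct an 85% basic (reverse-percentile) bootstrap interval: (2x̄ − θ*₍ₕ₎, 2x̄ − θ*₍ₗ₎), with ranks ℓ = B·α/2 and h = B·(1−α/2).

Percentile endpoints at ranks 3 and 37: θ*₍3₎ = 9.74, θ*₍37₎ = 11.27.
Basic interval reflects these around x̄:
  lower = 2 × 10.56 − 11.27 = 9.85
  upper = 2 × 10.56 − 9.74 = 11.38

(9.85, 11.38)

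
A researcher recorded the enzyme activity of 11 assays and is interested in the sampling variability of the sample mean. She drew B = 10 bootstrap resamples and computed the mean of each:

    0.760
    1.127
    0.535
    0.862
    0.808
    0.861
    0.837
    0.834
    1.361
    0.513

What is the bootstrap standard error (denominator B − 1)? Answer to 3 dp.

SE* = 0.250

Bootstrap SE is the standard deviation of the 10 replicate means.
Mean of replicates: (0.760 + 1.127 + 0.535 + 0.862 + 0.808 + 0.861 + 0.837 + 0.834 + 1.361 + 0.513) / 10 = 8.4980 / 10 = 0.8498
Sum of squared deviations: (−0.0898)² + (+0.2772)² + (−0.3148)² + (+0.0122)² + (−0.0418)² + (+0.0112)² + (−0.0128)² + (−0.0158)² + (+0.5112)² + (−0.3368)² = 0.5612
Variance = 0.5612 / 9 = 0.0624
SE* = √0.0624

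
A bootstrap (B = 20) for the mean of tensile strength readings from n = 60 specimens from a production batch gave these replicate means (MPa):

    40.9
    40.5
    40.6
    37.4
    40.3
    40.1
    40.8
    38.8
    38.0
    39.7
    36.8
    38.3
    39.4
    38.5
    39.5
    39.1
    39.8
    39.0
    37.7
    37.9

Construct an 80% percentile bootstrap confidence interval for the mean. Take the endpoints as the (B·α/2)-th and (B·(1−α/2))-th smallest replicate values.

(37.4, 40.6)

Sorted replicates: 36.8, 37.4, 37.7, 37.9, 38.0, 38.3, 38.5, 38.8, 39.0, 39.1, 39.4, 39.5, 39.7, 39.8, 40.1, 40.3, 40.5, 40.6, 40.8, 40.9
α = 0.20; lower rank = 20 × 0.100 = 2; upper rank = 20 × 0.900 = 18.
The 2nd smallest replicate is 37.4; the 18th is 40.6.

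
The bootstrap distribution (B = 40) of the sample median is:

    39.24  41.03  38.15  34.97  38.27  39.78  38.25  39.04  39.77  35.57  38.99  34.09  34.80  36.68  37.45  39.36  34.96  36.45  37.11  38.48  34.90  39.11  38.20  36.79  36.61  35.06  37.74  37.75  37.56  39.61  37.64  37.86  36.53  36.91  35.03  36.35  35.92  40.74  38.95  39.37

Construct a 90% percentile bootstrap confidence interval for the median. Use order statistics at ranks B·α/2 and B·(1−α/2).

Sorted replicates: 34.09, 34.80, 34.90, 34.96, 34.97, 35.03, 35.06, 35.57, 35.92, 36.35, 36.45, 36.53, 36.61, 36.68, 36.79, 36.91, 37.11, 37.45, 37.56, 37.64, 37.74, 37.75, 37.86, 38.15, 38.20, 38.25, 38.27, 38.48, 38.95, 38.99, 39.04, 39.11, 39.24, 39.36, 39.37, 39.61, 39.77, 39.78, 40.74, 41.03
α = 0.10; lower rank = 40 × 0.050 = 2; upper rank = 40 × 0.950 = 38.
The 2nd smallest replicate is 34.80; the 38th is 39.78.

(34.80, 39.78)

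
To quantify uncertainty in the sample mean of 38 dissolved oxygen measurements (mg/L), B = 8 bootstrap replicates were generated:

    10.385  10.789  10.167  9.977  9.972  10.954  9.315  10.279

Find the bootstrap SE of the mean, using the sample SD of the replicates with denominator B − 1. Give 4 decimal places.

Bootstrap SE is the standard deviation of the 8 replicate means.
Mean of replicates: (10.385 + 10.789 + 10.167 + 9.977 + 9.972 + 10.954 + 9.315 + 10.279) / 8 = 81.83800 / 8 = 10.22975
Sum of squared deviations: (+0.15525)² + (+0.55925)² + (−0.06275)² + (−0.25275)² + (−0.25775)² + (+0.72425)² + (−0.91475)² + (+0.04925)² = 1.83485
Variance = 1.83485 / 7 = 0.26212
SE* = √0.26212

SE* = 0.5120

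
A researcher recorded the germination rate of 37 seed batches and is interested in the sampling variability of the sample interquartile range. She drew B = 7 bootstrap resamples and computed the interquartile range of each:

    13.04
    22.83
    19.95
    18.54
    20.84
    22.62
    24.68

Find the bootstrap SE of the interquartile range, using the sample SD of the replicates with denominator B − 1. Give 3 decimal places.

Bootstrap SE is the standard deviation of the 7 replicate interquartile ranges.
Mean of replicates: (13.04 + 22.83 + 19.95 + 18.54 + 20.84 + 22.62 + 24.68) / 7 = 142.5000 / 7 = 20.3571
Sum of squared deviations: (−7.3171)² + (+2.4729)² + (−0.4071)² + (−1.8171)² + (+0.4829)² + (+2.2629)² + (+4.3229)² = 87.1641
Variance = 87.1641 / 6 = 14.5274
SE* = √14.5274

SE* = 3.811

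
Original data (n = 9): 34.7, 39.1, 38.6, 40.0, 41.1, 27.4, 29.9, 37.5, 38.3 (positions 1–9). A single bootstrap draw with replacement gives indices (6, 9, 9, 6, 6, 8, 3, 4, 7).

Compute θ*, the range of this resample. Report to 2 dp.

Resample values: 27.4, 38.3, 38.3, 27.4, 27.4, 37.5, 38.6, 40.0, 29.9.
Range = 40.0 − 27.4 = 12.60

θ* = 12.60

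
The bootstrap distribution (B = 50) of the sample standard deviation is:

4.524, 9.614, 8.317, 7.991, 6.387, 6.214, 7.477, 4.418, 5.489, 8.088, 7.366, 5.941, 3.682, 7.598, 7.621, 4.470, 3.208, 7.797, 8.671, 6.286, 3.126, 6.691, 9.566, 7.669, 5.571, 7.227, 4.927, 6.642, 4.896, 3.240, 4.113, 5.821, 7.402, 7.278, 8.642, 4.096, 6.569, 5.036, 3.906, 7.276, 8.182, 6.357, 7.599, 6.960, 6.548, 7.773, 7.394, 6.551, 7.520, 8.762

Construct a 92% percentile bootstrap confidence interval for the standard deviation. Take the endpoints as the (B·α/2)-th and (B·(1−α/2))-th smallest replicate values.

(3.208, 8.762)

Sorted replicates: 3.126, 3.208, 3.240, 3.682, 3.906, 4.096, 4.113, 4.418, 4.470, 4.524, 4.896, 4.927, 5.036, 5.489, 5.571, 5.821, 5.941, 6.214, 6.286, 6.357, 6.387, 6.548, 6.551, 6.569, 6.642, 6.691, 6.960, 7.227, 7.276, 7.278, 7.366, 7.394, 7.402, 7.477, 7.520, 7.598, 7.599, 7.621, 7.669, 7.773, 7.797, 7.991, 8.088, 8.182, 8.317, 8.642, 8.671, 8.762, 9.566, 9.614
α = 0.08; lower rank = 50 × 0.040 = 2; upper rank = 50 × 0.960 = 48.
The 2nd smallest replicate is 3.208; the 48th is 8.762.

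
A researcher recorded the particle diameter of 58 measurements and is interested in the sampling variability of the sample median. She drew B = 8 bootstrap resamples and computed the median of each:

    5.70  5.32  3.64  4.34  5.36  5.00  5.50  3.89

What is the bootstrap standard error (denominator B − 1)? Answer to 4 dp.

SE* = 0.7832

Bootstrap SE is the standard deviation of the 8 replicate medians.
Mean of replicates: (5.70 + 5.32 + 3.64 + 4.34 + 5.36 + 5.00 + 5.50 + 3.89) / 8 = 38.75000 / 8 = 4.84375
Sum of squared deviations: (+0.85625)² + (+0.47625)² + (−1.20375)² + (−0.50375)² + (+0.51625)² + (+0.15625)² + (+0.65625)² + (−0.95375)² = 4.29399
Variance = 4.29399 / 7 = 0.61343
SE* = √0.61343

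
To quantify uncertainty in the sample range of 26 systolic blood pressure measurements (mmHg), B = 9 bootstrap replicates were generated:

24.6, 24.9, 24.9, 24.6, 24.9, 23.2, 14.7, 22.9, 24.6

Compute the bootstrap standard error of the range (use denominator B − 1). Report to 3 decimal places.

SE* = 3.295

Bootstrap SE is the standard deviation of the 9 replicate ranges.
Mean of replicates: (24.6 + 24.9 + 24.9 + 24.6 + 24.9 + 23.2 + 14.7 + 22.9 + 24.6) / 9 = 209.3000 / 9 = 23.2556
Sum of squared deviations: (+1.3444)² + (+1.6444)² + (+1.6444)² + (+1.3444)² + (+1.6444)² + (−0.0556)² + (−8.5556)² + (−0.3556)² + (+1.3444)² = 86.8622
Variance = 86.8622 / 8 = 10.8578
SE* = √10.8578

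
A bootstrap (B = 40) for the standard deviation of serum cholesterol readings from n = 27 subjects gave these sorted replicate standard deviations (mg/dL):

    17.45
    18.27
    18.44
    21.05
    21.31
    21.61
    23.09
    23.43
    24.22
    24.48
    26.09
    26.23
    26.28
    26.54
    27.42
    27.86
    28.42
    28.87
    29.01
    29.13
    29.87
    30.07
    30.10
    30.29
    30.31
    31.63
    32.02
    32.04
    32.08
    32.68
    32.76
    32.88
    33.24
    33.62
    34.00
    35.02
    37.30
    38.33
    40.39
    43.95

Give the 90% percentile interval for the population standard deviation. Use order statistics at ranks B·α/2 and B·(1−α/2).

α = 0.10; lower rank = 40 × 0.050 = 2; upper rank = 40 × 0.950 = 38.
The 2nd smallest replicate is 18.27; the 38th is 38.33.

(18.27, 38.33)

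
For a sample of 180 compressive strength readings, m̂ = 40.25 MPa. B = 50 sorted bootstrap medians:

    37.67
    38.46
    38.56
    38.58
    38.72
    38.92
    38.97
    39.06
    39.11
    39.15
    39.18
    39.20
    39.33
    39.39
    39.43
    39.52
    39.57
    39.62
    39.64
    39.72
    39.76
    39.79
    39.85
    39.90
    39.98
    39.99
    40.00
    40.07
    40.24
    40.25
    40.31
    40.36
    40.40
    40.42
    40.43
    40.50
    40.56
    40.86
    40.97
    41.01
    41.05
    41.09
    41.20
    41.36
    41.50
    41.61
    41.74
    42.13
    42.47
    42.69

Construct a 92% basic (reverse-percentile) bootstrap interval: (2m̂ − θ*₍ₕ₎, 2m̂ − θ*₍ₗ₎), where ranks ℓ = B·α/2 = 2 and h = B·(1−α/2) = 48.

(38.37, 42.04)

Percentile endpoints at ranks 2 and 48: θ*₍2₎ = 38.46, θ*₍48₎ = 42.13.
Basic interval reflects these around m̂:
  lower = 2 × 40.25 − 42.13 = 38.37
  upper = 2 × 40.25 − 38.46 = 42.04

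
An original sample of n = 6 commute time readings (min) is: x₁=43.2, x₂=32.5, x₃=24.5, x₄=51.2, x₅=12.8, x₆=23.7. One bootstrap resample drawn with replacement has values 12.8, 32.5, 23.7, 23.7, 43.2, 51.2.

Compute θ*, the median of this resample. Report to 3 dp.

Sorted: 12.8, 23.7, 23.7, 32.5, 43.2, 51.2
Median = average of the two middle values = 28.100

θ* = 28.100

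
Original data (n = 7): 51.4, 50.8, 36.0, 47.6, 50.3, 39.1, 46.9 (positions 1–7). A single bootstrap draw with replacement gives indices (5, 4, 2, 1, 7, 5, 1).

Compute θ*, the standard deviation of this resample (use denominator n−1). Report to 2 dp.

θ* = 1.82

Resample values: 50.3, 47.6, 50.8, 51.4, 46.9, 50.3, 51.4.
Mean = 49.8143; sum of squared deviations = 19.8686
s² = 19.8686 / 6 = 3.3114
s = √3.3114 = 1.82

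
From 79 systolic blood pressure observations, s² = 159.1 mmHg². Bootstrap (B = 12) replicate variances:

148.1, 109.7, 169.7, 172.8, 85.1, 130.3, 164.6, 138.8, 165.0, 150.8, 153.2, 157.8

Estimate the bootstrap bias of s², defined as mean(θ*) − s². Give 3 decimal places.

bias = −13.608

mean(θ*) = (148.1 + 109.7 + 169.7 + 172.8 + 85.1 + 130.3 + 164.6 + 138.8 + 165.0 + 150.8 + 153.2 + 157.8) / 12 = 145.4917
bias = 145.4917 − 159.1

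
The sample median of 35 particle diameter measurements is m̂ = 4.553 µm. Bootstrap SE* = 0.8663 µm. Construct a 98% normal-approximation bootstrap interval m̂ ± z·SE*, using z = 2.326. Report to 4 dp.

Margin = 2.326 × 0.8663 = 2.01501
Interval: 4.553 ± 2.01501

(2.5380, 6.5680)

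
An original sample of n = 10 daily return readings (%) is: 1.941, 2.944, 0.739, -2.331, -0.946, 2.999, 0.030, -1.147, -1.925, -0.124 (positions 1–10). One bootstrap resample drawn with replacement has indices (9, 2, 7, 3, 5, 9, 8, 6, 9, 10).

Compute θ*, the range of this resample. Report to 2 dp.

Resample values: -1.925, 2.944, 0.030, 0.739, -0.946, -1.925, -1.147, 2.999, -1.925, -0.124.
Range = 2.999 − -1.925 = 4.92

θ* = 4.92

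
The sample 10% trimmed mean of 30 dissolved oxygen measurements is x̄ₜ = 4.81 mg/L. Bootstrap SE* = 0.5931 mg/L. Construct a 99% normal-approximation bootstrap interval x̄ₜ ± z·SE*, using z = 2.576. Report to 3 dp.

(3.282, 6.338)

Margin = 2.576 × 0.5931 = 1.5278
Interval: 4.81 ± 1.5278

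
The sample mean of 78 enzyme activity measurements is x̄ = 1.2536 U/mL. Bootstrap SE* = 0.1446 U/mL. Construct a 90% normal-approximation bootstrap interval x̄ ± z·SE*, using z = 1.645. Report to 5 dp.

Margin = 1.645 × 0.1446 = 0.237867
Interval: 1.2536 ± 0.237867

(1.01573, 1.49147)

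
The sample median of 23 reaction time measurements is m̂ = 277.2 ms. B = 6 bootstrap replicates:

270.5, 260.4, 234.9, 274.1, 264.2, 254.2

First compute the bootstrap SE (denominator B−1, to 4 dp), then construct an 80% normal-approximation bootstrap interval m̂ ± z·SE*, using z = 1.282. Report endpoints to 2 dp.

Mean of replicates = 259.7167; sum of squared deviations = 990.0283; SE* = √(990.0283/5) = 14.0714
Margin = 1.282 × 14.0714 = 18.040
Interval: 277.2 ± 18.040

(259.16, 295.24)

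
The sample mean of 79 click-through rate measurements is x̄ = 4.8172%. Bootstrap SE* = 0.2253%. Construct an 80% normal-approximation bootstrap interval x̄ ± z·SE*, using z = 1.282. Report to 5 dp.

(4.52837, 5.10603)

Margin = 1.282 × 0.2253 = 0.288835
Interval: 4.8172 ± 0.288835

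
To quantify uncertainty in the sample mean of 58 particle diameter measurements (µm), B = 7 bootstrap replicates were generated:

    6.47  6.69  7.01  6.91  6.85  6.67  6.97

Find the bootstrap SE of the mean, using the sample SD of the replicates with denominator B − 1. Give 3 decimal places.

Bootstrap SE is the standard deviation of the 7 replicate means.
Mean of replicates: (6.47 + 6.69 + 7.01 + 6.91 + 6.85 + 6.67 + 6.97) / 7 = 47.5700 / 7 = 6.7957
Sum of squared deviations: (−0.3257)² + (−0.1057)² + (+0.2143)² + (+0.1143)² + (+0.0543)² + (−0.1257)² + (+0.1743)² = 0.2254
Variance = 0.2254 / 6 = 0.0376
SE* = √0.0376

SE* = 0.194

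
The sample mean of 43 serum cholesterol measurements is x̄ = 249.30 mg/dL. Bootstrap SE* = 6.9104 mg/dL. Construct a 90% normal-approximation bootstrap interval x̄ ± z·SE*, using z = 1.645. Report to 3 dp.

Margin = 1.645 × 6.9104 = 11.3676
Interval: 249.30 ± 11.3676

(237.932, 260.668)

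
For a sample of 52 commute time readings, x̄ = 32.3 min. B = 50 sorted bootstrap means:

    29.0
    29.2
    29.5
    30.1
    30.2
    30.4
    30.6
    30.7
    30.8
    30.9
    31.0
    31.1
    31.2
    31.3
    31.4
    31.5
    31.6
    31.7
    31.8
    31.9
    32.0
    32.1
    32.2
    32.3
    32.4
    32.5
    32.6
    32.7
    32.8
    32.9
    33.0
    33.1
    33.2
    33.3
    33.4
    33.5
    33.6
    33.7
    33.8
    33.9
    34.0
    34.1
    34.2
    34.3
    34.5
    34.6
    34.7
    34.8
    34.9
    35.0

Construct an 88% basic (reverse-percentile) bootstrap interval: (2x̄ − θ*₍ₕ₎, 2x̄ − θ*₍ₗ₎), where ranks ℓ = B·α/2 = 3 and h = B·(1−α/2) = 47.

(29.9, 35.1)

Percentile endpoints at ranks 3 and 47: θ*₍3₎ = 29.5, θ*₍47₎ = 34.7.
Basic interval reflects these around x̄:
  lower = 2 × 32.3 − 34.7 = 29.9
  upper = 2 × 32.3 − 29.5 = 35.1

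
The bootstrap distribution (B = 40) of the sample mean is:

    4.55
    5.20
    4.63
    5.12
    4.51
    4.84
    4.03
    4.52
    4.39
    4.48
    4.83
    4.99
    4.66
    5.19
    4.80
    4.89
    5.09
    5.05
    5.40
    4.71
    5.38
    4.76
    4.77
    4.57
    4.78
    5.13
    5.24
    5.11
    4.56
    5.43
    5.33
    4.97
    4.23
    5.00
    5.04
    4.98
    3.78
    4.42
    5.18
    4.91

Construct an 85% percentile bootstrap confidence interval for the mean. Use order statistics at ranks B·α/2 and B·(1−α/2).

(4.23, 5.33)

Sorted replicates: 3.78, 4.03, 4.23, 4.39, 4.42, 4.48, 4.51, 4.52, 4.55, 4.56, 4.57, 4.63, 4.66, 4.71, 4.76, 4.77, 4.78, 4.80, 4.83, 4.84, 4.89, 4.91, 4.97, 4.98, 4.99, 5.00, 5.04, 5.05, 5.09, 5.11, 5.12, 5.13, 5.18, 5.19, 5.20, 5.24, 5.33, 5.38, 5.40, 5.43
α = 0.15; lower rank = 40 × 0.075 = 3; upper rank = 40 × 0.925 = 37.
The 3rd smallest replicate is 4.23; the 37th is 5.33.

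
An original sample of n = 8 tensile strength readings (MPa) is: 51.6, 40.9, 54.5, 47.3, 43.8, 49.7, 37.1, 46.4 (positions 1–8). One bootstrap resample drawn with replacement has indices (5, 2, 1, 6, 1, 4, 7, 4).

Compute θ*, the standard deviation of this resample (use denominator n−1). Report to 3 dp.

θ* = 5.205

Resample values: 43.8, 40.9, 51.6, 49.7, 51.6, 47.3, 37.1, 47.3.
Mean = 46.1625; sum of squared deviations = 189.6388
s² = 189.6388 / 7 = 27.0913
s = √27.0913 = 5.205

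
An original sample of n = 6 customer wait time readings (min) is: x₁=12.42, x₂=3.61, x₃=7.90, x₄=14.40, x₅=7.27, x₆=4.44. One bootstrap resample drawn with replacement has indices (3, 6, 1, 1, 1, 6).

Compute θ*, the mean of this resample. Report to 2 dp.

θ* = 9.01

Resample values: 7.90, 4.44, 12.42, 12.42, 12.42, 4.44.
Mean = (7.90 + 4.44 + 12.42 + 12.42 + 12.42 + 4.44) / 6 = 54.040 / 6 = 9.01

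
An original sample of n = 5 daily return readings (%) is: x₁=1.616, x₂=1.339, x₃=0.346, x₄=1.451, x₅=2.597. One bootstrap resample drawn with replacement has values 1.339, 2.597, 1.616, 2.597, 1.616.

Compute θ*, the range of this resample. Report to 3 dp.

Range = 2.597 − 1.339 = 1.258

θ* = 1.258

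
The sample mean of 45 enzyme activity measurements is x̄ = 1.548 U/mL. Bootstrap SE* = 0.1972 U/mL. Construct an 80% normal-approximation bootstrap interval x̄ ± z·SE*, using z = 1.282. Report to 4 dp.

Margin = 1.282 × 0.1972 = 0.25281
Interval: 1.548 ± 0.25281

(1.2952, 1.8008)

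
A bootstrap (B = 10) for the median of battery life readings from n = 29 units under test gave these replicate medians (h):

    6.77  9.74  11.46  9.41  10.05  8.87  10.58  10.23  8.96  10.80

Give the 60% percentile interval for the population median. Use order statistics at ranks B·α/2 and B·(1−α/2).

Sorted replicates: 6.77, 8.87, 8.96, 9.41, 9.74, 10.05, 10.23, 10.58, 10.80, 11.46
α = 0.40; lower rank = 10 × 0.200 = 2; upper rank = 10 × 0.800 = 8.
The 2nd smallest replicate is 8.87; the 8th is 10.58.

(8.87, 10.58)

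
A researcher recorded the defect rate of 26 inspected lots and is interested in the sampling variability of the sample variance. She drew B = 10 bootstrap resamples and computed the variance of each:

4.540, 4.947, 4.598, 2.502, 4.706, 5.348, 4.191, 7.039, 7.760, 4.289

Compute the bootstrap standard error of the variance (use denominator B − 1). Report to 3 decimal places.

Bootstrap SE is the standard deviation of the 10 replicate variances.
Mean of replicates: (4.540 + 4.947 + 4.598 + 2.502 + 4.706 + 5.348 + 4.191 + 7.039 + 7.760 + 4.289) / 10 = 49.9200 / 10 = 4.9920
Sum of squared deviations: (−0.4520)² + (−0.0450)² + (−0.3940)² + (−2.4900)² + (−0.2860)² + (+0.3560)² + (−0.8010)² + (+2.0470)² + (+2.7680)² + (−0.7030)² = 19.7580
Variance = 19.7580 / 9 = 2.1953
SE* = √2.1953

SE* = 1.482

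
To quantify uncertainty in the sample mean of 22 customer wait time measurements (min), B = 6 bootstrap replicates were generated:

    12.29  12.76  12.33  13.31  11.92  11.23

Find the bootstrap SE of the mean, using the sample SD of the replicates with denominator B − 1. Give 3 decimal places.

SE* = 0.710

Bootstrap SE is the standard deviation of the 6 replicate means.
Mean of replicates: (12.29 + 12.76 + 12.33 + 13.31 + 11.92 + 11.23) / 6 = 73.8400 / 6 = 12.3067
Sum of squared deviations: (−0.0167)² + (+0.4533)² + (+0.0233)² + (+1.0033)² + (−0.3867)² + (−1.0767)² = 2.5217
Variance = 2.5217 / 5 = 0.5043
SE* = √0.5043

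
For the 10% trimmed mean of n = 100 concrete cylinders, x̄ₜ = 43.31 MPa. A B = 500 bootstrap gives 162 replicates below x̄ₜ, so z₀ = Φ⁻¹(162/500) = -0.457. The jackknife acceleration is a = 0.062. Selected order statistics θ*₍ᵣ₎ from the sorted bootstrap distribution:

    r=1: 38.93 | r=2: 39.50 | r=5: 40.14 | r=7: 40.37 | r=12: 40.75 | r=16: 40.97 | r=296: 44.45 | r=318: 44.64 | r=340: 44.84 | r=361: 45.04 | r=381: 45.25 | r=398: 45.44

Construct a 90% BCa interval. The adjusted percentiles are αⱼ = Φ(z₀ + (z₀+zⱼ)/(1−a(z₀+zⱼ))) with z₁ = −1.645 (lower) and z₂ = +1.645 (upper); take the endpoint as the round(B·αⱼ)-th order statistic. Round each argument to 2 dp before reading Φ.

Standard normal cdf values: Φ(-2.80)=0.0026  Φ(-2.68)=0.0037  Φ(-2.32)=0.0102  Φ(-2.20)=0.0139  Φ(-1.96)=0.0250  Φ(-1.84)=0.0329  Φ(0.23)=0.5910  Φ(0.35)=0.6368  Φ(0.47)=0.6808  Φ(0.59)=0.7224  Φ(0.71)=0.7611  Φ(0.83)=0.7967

Lower: z₀ + z₁ = -0.457 + (-1.645) = -2.102; 1 − a(z₀+z₁) = 1 − (0.062)(-2.102) = 1.1303; argument = -0.457 + (-2.102)/1.1303 = -2.3166 → -2.32.
α₁ = Φ(-2.32) = 0.0102; rank = round(500 × 0.0102) = 5; θ*₍5₎ = 40.14.
Upper: z₀ + z₂ = 1.188; 1 − a(z₀+z₂) = 0.9263; argument = 0.8255 → 0.83; α₂ = 0.7967; rank = 398; θ*₍398₎ = 45.44.

(40.14, 45.44)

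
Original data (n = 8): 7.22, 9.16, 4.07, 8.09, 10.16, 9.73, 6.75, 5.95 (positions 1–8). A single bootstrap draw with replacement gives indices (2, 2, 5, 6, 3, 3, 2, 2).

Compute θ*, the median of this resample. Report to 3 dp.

θ* = 9.160

Resample values: 9.16, 9.16, 10.16, 9.73, 4.07, 4.07, 9.16, 9.16.
Sorted: 4.07, 4.07, 9.16, 9.16, 9.16, 9.16, 9.73, 10.16
Median = average of the two middle values = 9.160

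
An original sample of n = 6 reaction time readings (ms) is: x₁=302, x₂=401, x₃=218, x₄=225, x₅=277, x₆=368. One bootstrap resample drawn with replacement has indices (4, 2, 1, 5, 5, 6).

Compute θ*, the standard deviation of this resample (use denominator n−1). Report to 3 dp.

θ* = 64.954

Resample values: 225, 401, 302, 277, 277, 368.
Mean = 308.3333; sum of squared deviations = 21095.3333
s² = 21095.3333 / 5 = 4219.0667
s = √4219.0667 = 64.954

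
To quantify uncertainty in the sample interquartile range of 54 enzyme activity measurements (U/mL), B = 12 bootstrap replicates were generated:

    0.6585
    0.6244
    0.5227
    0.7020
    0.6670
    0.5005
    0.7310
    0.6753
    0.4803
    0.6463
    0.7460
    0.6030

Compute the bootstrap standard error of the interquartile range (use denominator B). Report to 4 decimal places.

Bootstrap SE is the standard deviation of the 12 replicate interquartile ranges.
Mean of replicates: (0.6585 + 0.6244 + 0.5227 + 0.7020 + 0.6670 + 0.5005 + 0.7310 + 0.6753 + 0.4803 + 0.6463 + 0.7460 + 0.6030) / 12 = 7.55700 / 12 = 0.62975
Sum of squared deviations: (+0.02875)² + (−0.00535)² + (−0.10705)² + (+0.07225)² + (+0.03725)² + (−0.12925)² + (+0.10125)² + (+0.04555)² + (−0.14945)² + (+0.01655)² + (+0.11625)² + (−0.02675)² = 0.08479
Variance = 0.08479 / 12 = 0.00707
SE* = √0.00707

SE* = 0.0841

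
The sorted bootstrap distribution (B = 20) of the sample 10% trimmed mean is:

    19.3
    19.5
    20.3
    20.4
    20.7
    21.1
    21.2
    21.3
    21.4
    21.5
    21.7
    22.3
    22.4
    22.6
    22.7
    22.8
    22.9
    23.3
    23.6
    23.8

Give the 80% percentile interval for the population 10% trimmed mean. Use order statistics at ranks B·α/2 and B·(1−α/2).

(19.5, 23.3)

α = 0.20; lower rank = 20 × 0.100 = 2; upper rank = 20 × 0.900 = 18.
The 2nd smallest replicate is 19.5; the 18th is 23.3.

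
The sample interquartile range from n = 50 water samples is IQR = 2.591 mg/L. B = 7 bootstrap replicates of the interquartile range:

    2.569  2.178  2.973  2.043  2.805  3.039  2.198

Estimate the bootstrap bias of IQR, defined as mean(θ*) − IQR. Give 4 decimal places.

bias = −0.0474

mean(θ*) = (2.569 + 2.178 + 2.973 + 2.043 + 2.805 + 3.039 + 2.198) / 7 = 2.54357
bias = 2.54357 − 2.591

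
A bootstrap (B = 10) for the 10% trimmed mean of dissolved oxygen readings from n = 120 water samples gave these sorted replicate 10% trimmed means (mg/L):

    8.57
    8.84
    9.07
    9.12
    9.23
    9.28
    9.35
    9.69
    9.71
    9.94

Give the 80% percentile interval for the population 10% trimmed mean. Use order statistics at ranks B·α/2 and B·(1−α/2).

(8.57, 9.71)

α = 0.20; lower rank = 10 × 0.100 = 1; upper rank = 10 × 0.900 = 9.
The 1st smallest replicate is 8.57; the 9th is 9.71.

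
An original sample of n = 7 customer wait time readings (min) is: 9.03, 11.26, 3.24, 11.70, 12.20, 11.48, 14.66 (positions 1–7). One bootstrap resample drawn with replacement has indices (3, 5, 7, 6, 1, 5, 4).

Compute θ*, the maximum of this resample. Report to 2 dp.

θ* = 14.66

Resample values: 3.24, 12.20, 14.66, 11.48, 9.03, 12.20, 11.70.
Maximum = 14.66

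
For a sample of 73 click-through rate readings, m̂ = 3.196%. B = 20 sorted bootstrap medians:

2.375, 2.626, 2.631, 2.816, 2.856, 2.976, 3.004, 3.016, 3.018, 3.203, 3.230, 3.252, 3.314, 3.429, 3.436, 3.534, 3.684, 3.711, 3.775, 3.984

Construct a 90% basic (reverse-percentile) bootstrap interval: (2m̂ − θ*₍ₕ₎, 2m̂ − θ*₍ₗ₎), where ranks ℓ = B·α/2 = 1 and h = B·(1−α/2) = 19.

(2.617, 4.017)

Percentile endpoints at ranks 1 and 19: θ*₍1₎ = 2.375, θ*₍19₎ = 3.775.
Basic interval reflects these around m̂:
  lower = 2 × 3.196 − 3.775 = 2.617
  upper = 2 × 3.196 − 2.375 = 4.017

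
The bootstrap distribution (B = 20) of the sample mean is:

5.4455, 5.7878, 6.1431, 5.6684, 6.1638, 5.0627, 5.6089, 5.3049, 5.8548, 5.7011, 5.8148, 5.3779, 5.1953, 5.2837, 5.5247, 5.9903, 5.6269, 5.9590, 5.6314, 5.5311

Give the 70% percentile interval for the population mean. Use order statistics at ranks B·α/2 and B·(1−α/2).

Sorted replicates: 5.0627, 5.1953, 5.2837, 5.3049, 5.3779, 5.4455, 5.5247, 5.5311, 5.6089, 5.6269, 5.6314, 5.6684, 5.7011, 5.7878, 5.8148, 5.8548, 5.9590, 5.9903, 6.1431, 6.1638
α = 0.30; lower rank = 20 × 0.150 = 3; upper rank = 20 × 0.850 = 17.
The 3rd smallest replicate is 5.2837; the 17th is 5.9590.

(5.2837, 5.9590)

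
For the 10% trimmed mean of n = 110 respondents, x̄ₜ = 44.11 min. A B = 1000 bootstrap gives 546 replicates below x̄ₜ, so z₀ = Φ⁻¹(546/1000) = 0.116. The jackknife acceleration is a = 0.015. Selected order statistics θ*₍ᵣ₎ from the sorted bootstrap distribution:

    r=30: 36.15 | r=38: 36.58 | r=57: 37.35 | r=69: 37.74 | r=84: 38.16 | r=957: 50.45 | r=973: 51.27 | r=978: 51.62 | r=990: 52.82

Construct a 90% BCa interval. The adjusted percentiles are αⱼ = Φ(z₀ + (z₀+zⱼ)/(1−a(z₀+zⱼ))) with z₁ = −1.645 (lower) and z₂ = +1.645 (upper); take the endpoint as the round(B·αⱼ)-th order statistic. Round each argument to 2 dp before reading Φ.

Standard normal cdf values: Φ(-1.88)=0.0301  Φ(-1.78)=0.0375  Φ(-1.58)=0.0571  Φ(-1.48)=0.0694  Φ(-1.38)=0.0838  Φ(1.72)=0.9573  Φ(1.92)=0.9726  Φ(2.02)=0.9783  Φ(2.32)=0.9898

Lower: z₀ + z₁ = 0.116 + (-1.645) = -1.529; 1 − a(z₀+z₁) = 1 − (0.015)(-1.529) = 1.0229; argument = 0.116 + (-1.529)/1.0229 = -1.3787 → -1.38.
α₁ = Φ(-1.38) = 0.0838; rank = round(1000 × 0.0838) = 84; θ*₍84₎ = 38.16.
Upper: z₀ + z₂ = 1.761; 1 − a(z₀+z₂) = 0.9736; argument = 1.9248 → 1.92; α₂ = 0.9726; rank = 973; θ*₍973₎ = 51.27.

(38.16, 51.27)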